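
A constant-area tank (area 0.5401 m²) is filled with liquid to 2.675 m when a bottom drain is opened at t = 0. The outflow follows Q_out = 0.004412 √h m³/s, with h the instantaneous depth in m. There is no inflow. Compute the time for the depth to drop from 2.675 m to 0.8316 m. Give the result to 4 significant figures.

A dh/dt = −Q_out = −0.004412 √h.
Separate and integrate: 2(√h − √h₀) = −(0.004412/A) t.
t = 2A(√h₀ − √h)/0.004412 = 2·0.5401·(√2.675 − √0.8316)/0.004412
  = 1.08020 × (1.63554 − 0.911921) / 0.004412 = 177.166 s.

177.2 s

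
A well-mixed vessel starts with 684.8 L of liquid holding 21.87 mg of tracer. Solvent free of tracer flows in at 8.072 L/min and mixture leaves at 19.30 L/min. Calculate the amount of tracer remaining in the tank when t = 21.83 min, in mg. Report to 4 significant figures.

10.21 mg

Let m(t) be the amount of tracer. Volume: V(t) = V₀ + (Q_in − Q_out) t = 684.8 − 11.2280 t; V(21.83) = 439.693 L.
Species balance (pure solvent in): dm/dt = −Q_out · m/V(t).
Separate: dm/m = −Q_out dt/V(t) ⇒ ln(m/m₀) = −(Q_out/(Q_in−Q_out)) ln(V/V₀).
m = m₀ (V₀/V)^(Q_out/(Q_in−Q_out)) = 21.87 × (684.8/439.693)^(-1.71892) = 10.2118 mg.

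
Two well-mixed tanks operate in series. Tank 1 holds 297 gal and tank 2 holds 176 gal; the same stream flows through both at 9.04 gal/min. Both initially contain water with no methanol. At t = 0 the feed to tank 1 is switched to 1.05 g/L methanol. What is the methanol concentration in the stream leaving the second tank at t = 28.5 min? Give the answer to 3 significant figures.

Species balance on tank i: dCᵢ/dt = (Cᵢ₋₁ − Cᵢ)/τᵢ with τᵢ = Vᵢ/Q.
τ₁ = 297/9.04 = 32.854 min; τ₂ = 176/9.04 = 19.469 min.
Tank 1: C₁ = C_in(1 − e^(−t/τ₁)). Tank 2 (τ₁ ≠ τ₂): C₂ = C_in[1 − (τ₁ e^(−t/τ₁) − τ₂ e^(−t/τ₂))/(τ₁ − τ₂)].
At t = 28.5: e^(−t/τ₁) = 0.42001, e^(−t/τ₂) = 0.23134.
C₂ = 1.05·[1 − (32.854·0.42001 − 19.469·0.23134)/(13.385)] = 1.05·0.30556 = 0.32084 g/L.

0.321 g/L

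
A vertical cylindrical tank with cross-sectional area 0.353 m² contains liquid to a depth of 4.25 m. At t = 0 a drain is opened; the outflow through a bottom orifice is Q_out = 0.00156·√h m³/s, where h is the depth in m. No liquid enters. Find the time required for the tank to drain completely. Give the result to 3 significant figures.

Unsteady balance on liquid volume: A dh/dt = −0.00156 √h.
This is separable: 2 d(√h)/dt = −0.00156/A, so √h = √h₀ − (0.00156/(2A)) t.
Tank is empty when √h = 0: t_empty = 2A√h₀/0.00156.
t_empty = 2·0.353·√4.25/0.00156 = 0.70600·2.0616/0.00156 = 932.98 s.

933 s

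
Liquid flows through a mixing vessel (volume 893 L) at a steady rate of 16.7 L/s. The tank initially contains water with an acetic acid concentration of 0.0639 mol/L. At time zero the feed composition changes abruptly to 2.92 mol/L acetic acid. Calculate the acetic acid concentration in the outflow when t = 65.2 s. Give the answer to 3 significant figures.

Accumulation = in − out for the solute gives V dC/dt = Q(C_in − C).
Time constant τ = V/Q = 893/16.7 = 53.473 s.
This is linear first-order; C(t) = C_in + (C₀ − C_in) e^(−t/τ).
C(65.2) = 2.92 + (0.0639 − 2.92)·e^(−65.2/53.473) = 2.92 + (-2.8561)·0.29544 = 2.0762 mol/L.

2.08 mol/L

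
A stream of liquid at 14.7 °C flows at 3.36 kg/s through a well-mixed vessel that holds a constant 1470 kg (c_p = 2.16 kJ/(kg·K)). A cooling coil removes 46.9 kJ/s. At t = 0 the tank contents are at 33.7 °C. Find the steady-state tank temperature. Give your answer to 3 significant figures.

8.24 °C

M c_p dT/dt = ṁ c_p (T_in − T) − Q̇.
At steady state dT/dt = 0 ⇒ T_ss = T_in − Q̇/(ṁ c_p) = 14.7 − 46.9/(3.36·2.16) = 8.2378 °C.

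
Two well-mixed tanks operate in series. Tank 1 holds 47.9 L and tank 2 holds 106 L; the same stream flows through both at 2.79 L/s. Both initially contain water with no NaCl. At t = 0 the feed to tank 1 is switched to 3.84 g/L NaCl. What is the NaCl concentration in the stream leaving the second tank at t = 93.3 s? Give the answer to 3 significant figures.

Each tank obeys Vᵢ dCᵢ/dt = Q(Cᵢ₋₁ − Cᵢ), so τᵢ = Vᵢ/Q.
τ₁ = 47.9/2.79 = 17.168 s; τ₂ = 106/2.79 = 37.993 s.
Tank 1: C₁ = C_in(1 − e^(−t/τ₁)). Tank 2 (τ₁ ≠ τ₂): C₂ = C_in[1 − (τ₁ e^(−t/τ₁) − τ₂ e^(−t/τ₂))/(τ₁ − τ₂)].
At t = 93.3: e^(−t/τ₁) = 0.0043639, e^(−t/τ₂) = 0.085801.
C₂ = 3.84·[1 − (17.168·0.0043639 − 37.993·0.085801)/(-20.824)] = 3.84·0.84706 = 3.2527 g/L.

3.25 g/L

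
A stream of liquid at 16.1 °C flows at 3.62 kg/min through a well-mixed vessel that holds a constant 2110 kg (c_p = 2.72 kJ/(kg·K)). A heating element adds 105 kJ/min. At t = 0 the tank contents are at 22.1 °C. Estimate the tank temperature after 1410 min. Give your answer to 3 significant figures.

26.3 °C

M c_p dT/dt = ṁ c_p (T_in − T) + Q̇.
τ = M/ṁ = 582.87 min; T_ss = T_in + Q̇/(ṁ c_p) = 16.1 + 105/(3.62·2.72) = 26.764 °C.
T approaches T_ss exponentially: T(t) = T_ss + (T₀ − T_ss) e^(−t/τ).
T(1410) = 26.764 + (-4.6638)·e^(−1410/582.87) = 26.764 + (-4.6638)·0.089006 = 26.349 °C.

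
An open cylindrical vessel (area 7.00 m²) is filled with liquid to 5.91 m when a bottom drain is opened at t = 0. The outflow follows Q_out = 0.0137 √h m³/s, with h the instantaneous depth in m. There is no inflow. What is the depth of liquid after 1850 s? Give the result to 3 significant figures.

With no inflow, A dh/dt = −0.0137 √h.
This is separable: 2 d(√h)/dt = −0.0137/A, so √h = √h₀ − (0.0137/(2A)) t.
√h = √5.91 − 0.0137·1850/(2·7.00) = 2.4310 − 1.8104 = 0.62069.
h = 0.62069² = 0.38526 m.

0.385 m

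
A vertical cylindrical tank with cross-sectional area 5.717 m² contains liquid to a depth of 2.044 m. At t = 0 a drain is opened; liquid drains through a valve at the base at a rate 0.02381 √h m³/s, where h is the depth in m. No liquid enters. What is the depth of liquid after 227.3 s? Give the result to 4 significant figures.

Accumulation of liquid (constant cross-section A): A dh/dt = −0.02381 √h.
This is separable: 2 d(√h)/dt = −0.02381/A, so √h = √h₀ − (0.02381/(2A)) t.
√h = √2.044 − 0.02381·227.3/(2·5.717) = 1.42969 − 0.473326 = 0.956359.
h = 0.956359² = 0.914622 m.

0.9146 m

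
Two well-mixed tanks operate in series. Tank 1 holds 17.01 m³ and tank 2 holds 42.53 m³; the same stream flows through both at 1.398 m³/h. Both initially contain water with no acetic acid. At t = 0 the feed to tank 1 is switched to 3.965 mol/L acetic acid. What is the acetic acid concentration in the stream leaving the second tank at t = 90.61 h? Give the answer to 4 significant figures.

Time constants: τᵢ = Vᵢ/Q for each well-mixed tank.
τ₁ = 17.01/1.398 = 12.1674 h; τ₂ = 42.53/1.398 = 30.4220 h.
Solving the cascade with C₁(0)=C₂(0)=0 gives C₂(t) = C_in[1 − (τ₁ e^(−t/τ₁) − τ₂ e^(−t/τ₂))/(τ₁ − τ₂)].
At t = 90.61: e^(−t/τ₁) = 0.000583212, e^(−t/τ₂) = 0.0508725.
C₂ = 3.965·[1 − (12.1674·0.000583212 − 30.4220·0.0508725)/(-18.2546)] = 3.965·0.915608 = 3.63039 mol/L.

3.630 mol/L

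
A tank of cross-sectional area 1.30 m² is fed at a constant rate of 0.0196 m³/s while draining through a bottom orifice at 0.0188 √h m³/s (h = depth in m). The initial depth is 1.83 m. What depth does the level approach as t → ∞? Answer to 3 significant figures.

A dh/dt = Q_in − 0.0188 √h. Steady state requires inflow = outflow:
Q_in = 0.0188 √h_ss ⇒ √h_ss = 0.0196/0.0188 = 1.0426.
h_ss = 1.0426² = 1.0869 m. (Since h₀ = 1.83 m > h_ss, the level will fall toward this value.)

1.09 m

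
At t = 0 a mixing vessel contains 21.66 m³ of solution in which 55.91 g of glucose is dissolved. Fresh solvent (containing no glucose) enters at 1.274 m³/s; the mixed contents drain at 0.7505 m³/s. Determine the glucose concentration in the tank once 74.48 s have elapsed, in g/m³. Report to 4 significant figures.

Total volume: dV/dt = Q_in − Q_out = 0.523500 m³/s, so V(t) = 21.66 + 0.523500 t and V(74.48) = 60.6503 m³.
Species balance (pure solvent in): dm/dt = −Q_out · m/V(t).
Separate: dm/m = −Q_out dt/V(t) ⇒ ln(m/m₀) = −(Q_out/(Q_in−Q_out)) ln(V/V₀).
m = m₀ (V₀/V)^(Q_out/(Q_in−Q_out)) = 55.91 × (21.66/60.6503)^(1.43362) = 12.7765 g.
C = m/V = 12.7765/60.6503 = 0.210658 g/m³.

0.2107 g/m³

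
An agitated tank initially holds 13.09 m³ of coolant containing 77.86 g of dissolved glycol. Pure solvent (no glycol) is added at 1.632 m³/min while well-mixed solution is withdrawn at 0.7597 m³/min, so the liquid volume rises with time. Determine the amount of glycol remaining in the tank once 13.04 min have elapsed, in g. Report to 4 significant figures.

Let m(t) be the amount of glycol. Volume: V(t) = V₀ + (Q_in − Q_out) t = 13.09 + 0.872300 t; V(13.04) = 24.4648 m³.
No glycol enters, so dm/dt = −Q_out · (m/V).
dm/m = −Q_out dt/(V₀ + 0.872300 t); integrating gives ln(m/m₀) = −(Q_out/(Q_in−Q_out)) ln(V/V₀).
m = m₀ (V₀/V)^(Q_out/(Q_in−Q_out)) = 77.86 × (13.09/24.4648)^(0.870916) = 45.1619 g.

45.16 g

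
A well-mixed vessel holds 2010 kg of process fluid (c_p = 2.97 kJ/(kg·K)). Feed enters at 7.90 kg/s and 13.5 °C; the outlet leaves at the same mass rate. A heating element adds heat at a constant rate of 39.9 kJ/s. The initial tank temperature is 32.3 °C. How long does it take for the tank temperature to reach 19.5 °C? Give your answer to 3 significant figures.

351 s

Energy balance: M c_p dT/dt = ṁ c_p (T_in − T) + 39.9.
τ = M/ṁ = 254.43 s; T_ss = T_in + Q̇/(ṁ c_p) = 15.201 °C.
T(t) = T_ss + (T₀ − T_ss) e^(−t/τ). Set T = 19.5:
e^(−t/τ) = (19.5 − 15.201)/(32.3 − 15.201) = 0.25144
t = −254.43 · ln(0.25144) = 351.26 s.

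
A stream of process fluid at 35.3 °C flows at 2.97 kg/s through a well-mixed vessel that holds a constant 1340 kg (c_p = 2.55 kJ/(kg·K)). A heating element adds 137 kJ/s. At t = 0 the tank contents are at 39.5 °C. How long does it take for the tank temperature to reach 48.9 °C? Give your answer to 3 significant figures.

M c_p dT/dt = ṁ c_p (T_in − T) + Q̇.
τ = M/ṁ = 451.18 s; T_ss = T_in + Q̇/(ṁ c_p) = 53.389 °C.
T(t) = T_ss + (T₀ − T_ss) e^(−t/τ). Set T = 48.9:
e^(−t/τ) = (48.9 − 53.389)/(39.5 − 53.389) = 0.32322
t = −451.18 · ln(0.32322) = 509.56 s.

510 s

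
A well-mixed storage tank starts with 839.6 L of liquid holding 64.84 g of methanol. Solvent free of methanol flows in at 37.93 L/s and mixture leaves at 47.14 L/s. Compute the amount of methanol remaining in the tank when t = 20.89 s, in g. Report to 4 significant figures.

Let m(t) be the amount of methanol. Volume: V(t) = V₀ + (Q_in − Q_out) t = 839.6 − 9.21000 t; V(20.89) = 647.203 L.
Species balance (pure solvent in): dm/dt = −Q_out · m/V(t).
Separate: dm/m = −Q_out dt/V(t) ⇒ ln(m/m₀) = −(Q_out/(Q_in−Q_out)) ln(V/V₀).
m = m₀ (V₀/V)^(Q_out/(Q_in−Q_out)) = 64.84 × (839.6/647.203)^(-5.11835) = 17.1122 g.

17.11 g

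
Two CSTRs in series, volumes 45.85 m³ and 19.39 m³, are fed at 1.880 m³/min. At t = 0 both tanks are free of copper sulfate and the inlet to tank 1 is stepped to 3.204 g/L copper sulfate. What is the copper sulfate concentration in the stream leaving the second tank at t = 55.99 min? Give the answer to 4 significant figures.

Each tank obeys Vᵢ dCᵢ/dt = Q(Cᵢ₋₁ − Cᵢ), so τᵢ = Vᵢ/Q.
τ₁ = 45.85/1.880 = 24.3883 min; τ₂ = 19.39/1.880 = 10.3138 min.
Solving the cascade with C₁(0)=C₂(0)=0 gives C₂(t) = C_in[1 − (τ₁ e^(−t/τ₁) − τ₂ e^(−t/τ₂))/(τ₁ − τ₂)].
At t = 55.99: e^(−t/τ₁) = 0.100684, e^(−t/τ₂) = 0.00438909.
C₂ = 3.204·[1 − (24.3883·0.100684 − 10.3138·0.00438909)/(14.0745)] = 3.204·0.828752 = 2.65532 g/L.

2.655 g/L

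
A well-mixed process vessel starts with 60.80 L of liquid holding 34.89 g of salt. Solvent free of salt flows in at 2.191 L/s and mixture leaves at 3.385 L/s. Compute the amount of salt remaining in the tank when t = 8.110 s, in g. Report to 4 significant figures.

Total volume: dV/dt = Q_in − Q_out = -1.19400 L/s, so V(t) = 60.80 − 1.19400 t and V(8.110) = 51.1167 L.
Species balance (pure solvent in): dm/dt = −Q_out · m/V(t).
Separate: dm/m = −Q_out dt/V(t) ⇒ ln(m/m₀) = −(Q_out/(Q_in−Q_out)) ln(V/V₀).
m = m₀ (V₀/V)^(Q_out/(Q_in−Q_out)) = 34.89 × (60.80/51.1167)^(-2.83501) = 21.3358 g.

21.34 g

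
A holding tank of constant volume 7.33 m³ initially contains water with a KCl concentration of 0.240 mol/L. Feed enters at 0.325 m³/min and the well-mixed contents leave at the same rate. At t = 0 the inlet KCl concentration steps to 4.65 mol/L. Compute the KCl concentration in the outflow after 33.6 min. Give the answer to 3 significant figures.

3.66 mol/L

Mass balance on the solute (V constant): V dC/dt = Q(C_in − C).
Rewrite as dC/dt + C/τ = C_in/τ, τ = V/Q = 22.554 min.
C approaches C_in exponentially: C(t) = C_in + (C₀ − C_in) e^(−t/τ).
C(33.6) = 4.65 + (0.240 − 4.65)·e^(−33.6/22.554) = 4.65 + (-4.4100)·0.22542 = 3.6559 mol/L.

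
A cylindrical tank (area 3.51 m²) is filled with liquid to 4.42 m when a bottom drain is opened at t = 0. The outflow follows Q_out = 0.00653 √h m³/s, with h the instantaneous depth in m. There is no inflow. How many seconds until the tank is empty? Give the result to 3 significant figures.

2260 s

With no inflow, A dh/dt = −0.00653 √h.
This is separable: 2 d(√h)/dt = −0.00653/A, so √h = √h₀ − (0.00653/(2A)) t.
Tank is empty when √h = 0: t_empty = 2A√h₀/0.00653.
t_empty = 2·3.51·√4.42/0.00653 = 7.0200·2.1024/0.00653 = 2260.1 s.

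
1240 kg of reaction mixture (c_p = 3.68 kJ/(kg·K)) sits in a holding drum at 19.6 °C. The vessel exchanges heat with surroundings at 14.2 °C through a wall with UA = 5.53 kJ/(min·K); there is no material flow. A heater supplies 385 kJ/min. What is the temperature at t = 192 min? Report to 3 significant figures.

M c_p dT/dt = −UA(T − T_amb) + Q̇.
dT/dt = (T_ss − T)/τ with T_ss = T_amb + Q̇/UA = 14.2 + 385/5.53 = 83.820 °C, τ = M c_p/UA = 1240·3.68/5.53 = 825.17 min.
Integrating: T(t) = T_ss + (T₀ − T_ss) e^(−t/τ).
T(192) = 83.820 + (-64.220)·0.79241 = 32.932 °C.

32.9 °C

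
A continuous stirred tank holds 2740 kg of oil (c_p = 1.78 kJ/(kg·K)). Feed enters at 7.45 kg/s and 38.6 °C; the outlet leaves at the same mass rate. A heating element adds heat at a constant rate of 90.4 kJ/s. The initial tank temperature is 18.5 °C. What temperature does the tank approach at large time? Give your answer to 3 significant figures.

45.4 °C

M c_p dT/dt = ṁ c_p (T_in − T) + Q̇.
At steady state dT/dt = 0 ⇒ T_ss = T_in + Q̇/(ṁ c_p) = 38.6 + 90.4/(7.45·1.78) = 45.417 °C.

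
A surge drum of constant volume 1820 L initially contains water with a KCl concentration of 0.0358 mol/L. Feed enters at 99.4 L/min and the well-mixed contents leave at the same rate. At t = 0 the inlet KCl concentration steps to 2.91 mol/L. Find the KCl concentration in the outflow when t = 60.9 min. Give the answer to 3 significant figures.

2.81 mol/L

Mass balance on the solute (V constant): V dC/dt = Q(C_in − C).
Time constant τ = V/Q = 1820/99.4 = 18.310 min.
This is linear first-order; C(t) = C_in + (C₀ − C_in) e^(−t/τ).
C(60.9) = 2.91 + (0.0358 − 2.91)·e^(−60.9/18.310) = 2.91 + (-2.8742)·0.035934 = 2.8067 mol/L.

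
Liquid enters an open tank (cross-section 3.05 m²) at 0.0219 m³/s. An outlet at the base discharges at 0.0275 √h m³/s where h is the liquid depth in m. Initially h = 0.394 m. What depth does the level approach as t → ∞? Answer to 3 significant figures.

A dh/dt = Q_in − 0.0275 √h. Steady state requires inflow = outflow:
Q_in = 0.0275 √h_ss ⇒ √h_ss = 0.0219/0.0275 = 0.79636.
h_ss = 0.79636² = 0.63420 m. (Since h₀ = 0.394 m < h_ss, the level will rise toward this value.)

0.634 m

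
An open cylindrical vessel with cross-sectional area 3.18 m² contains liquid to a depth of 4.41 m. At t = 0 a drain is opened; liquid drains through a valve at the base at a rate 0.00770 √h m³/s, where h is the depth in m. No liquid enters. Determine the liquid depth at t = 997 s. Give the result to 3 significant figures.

Unsteady balance on liquid volume: A dh/dt = −0.00770 √h.
Separate and integrate: 2(√h − √h₀) = −(0.00770/A) t.
√h = √4.41 − 0.00770·997/(2·3.18) = 2.1000 − 1.2071 = 0.89294.
h = 0.89294² = 0.79734 m.

0.797 m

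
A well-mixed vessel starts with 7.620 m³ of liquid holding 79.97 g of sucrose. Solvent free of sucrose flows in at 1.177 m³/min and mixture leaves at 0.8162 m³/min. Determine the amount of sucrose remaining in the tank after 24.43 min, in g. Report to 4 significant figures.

Total volume: dV/dt = Q_in − Q_out = 0.360800 m³/min, so V(t) = 7.620 + 0.360800 t and V(24.43) = 16.4343 m³.
Species balance (pure solvent in): dm/dt = −Q_out · m/V(t).
dm/m = −Q_out dt/(V₀ + 0.360800 t); integrating gives ln(m/m₀) = −(Q_out/(Q_in−Q_out)) ln(V/V₀).
m = m₀ (V₀/V)^(Q_out/(Q_in−Q_out)) = 79.97 × (7.620/16.4343)^(2.26220) = 14.0544 g.

14.05 g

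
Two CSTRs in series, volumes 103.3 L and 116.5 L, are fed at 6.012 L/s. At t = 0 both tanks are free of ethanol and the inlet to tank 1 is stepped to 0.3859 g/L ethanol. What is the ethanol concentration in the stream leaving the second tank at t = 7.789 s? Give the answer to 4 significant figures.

0.02658 g/L

Time constants: τᵢ = Vᵢ/Q for each well-mixed tank.
τ₁ = 103.3/6.012 = 17.1823 s; τ₂ = 116.5/6.012 = 19.3779 s.
Tank 1: C₁ = C_in(1 − e^(−t/τ₁)). Tank 2 (τ₁ ≠ τ₂): C₂ = C_in[1 − (τ₁ e^(−t/τ₁) − τ₂ e^(−t/τ₂))/(τ₁ − τ₂)].
At t = 7.789: e^(−t/τ₁) = 0.635518, e^(−t/τ₂) = 0.669013.
C₂ = 0.3859·[1 − (17.1823·0.635518 − 19.3779·0.669013)/(-2.19561)] = 0.3859·0.0688655 = 0.0265752 g/L.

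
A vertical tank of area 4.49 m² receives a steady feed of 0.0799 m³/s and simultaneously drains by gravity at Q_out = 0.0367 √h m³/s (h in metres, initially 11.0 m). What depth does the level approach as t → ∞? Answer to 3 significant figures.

4.74 m

A dh/dt = Q_in − 0.0367 √h. Steady state requires inflow = outflow:
Q_in = 0.0367 √h_ss ⇒ √h_ss = 0.0799/0.0367 = 2.1771.
h_ss = 2.1771² = 4.7398 m. (Since h₀ = 11.0 m > h_ss, the level will fall toward this value.)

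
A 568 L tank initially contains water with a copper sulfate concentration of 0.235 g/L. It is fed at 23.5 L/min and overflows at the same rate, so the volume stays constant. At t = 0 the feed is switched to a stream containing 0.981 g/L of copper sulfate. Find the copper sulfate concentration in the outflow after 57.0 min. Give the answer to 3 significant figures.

0.910 g/L

Transient balance on the dissolved component: V dC/dt = Q(C_in − C).
Rewrite as dC/dt + C/τ = C_in/τ, τ = V/Q = 24.170 min.
C approaches C_in exponentially: C(t) = C_in + (C₀ − C_in) e^(−t/τ).
C(57.0) = 0.981 + (0.235 − 0.981)·e^(−57.0/24.170) = 0.981 + (-0.74600)·0.094583 = 0.91044 g/L.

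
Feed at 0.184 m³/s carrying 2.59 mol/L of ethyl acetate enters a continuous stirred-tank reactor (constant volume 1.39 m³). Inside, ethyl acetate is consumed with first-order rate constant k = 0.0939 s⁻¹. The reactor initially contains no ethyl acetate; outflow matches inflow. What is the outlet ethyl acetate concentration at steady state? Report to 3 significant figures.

1.52 mol/L

Species balance: V dC/dt = Q C_in − Q C − k V C.
At steady state: 0 = Q C_in − (Q + kV) C_ss, so C_ss = Q C_in/(Q + kV).
C_ss = 0.184·2.59/(0.184 + 0.0939·1.39) = 0.47656/0.31452 = 1.5152 mol/L.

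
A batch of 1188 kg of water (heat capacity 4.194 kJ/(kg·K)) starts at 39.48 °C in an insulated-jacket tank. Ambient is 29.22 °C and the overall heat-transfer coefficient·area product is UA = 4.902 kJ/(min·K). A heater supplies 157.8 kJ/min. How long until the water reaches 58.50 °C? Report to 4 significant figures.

M c_p dT/dt = −UA(T − T_amb) + Q̇.
τ = M c_p/UA = 1016.42 min; T_ss = T_amb + Q̇/UA = 29.22 + 157.8/4.902 = 61.4109 °C.
T(t) = T_ss + (T₀ − T_ss)e^(−t/τ); set T = 58.50:
t = −τ ln[(T − T_ss)/(T₀ − T_ss)] = −1016.42 · ln(0.132732) = 2052.57 min.

2053 min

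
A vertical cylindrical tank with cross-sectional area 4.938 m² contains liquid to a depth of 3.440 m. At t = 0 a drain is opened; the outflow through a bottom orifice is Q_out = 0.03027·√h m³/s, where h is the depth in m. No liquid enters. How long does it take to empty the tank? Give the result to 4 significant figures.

Mass balance (ρ constant): A dh/dt = −0.03027 √h.
Separate and integrate: 2(√h − √h₀) = −(0.03027/A) t.
Set h = 0: 2√h₀ = (0.03027/A) t_empty ⇒ t_empty = 2A√h₀/0.03027.
t_empty = 2·4.938·√3.440/0.03027 = 9.87600·1.85472/0.03027 = 605.129 s.

605.1 s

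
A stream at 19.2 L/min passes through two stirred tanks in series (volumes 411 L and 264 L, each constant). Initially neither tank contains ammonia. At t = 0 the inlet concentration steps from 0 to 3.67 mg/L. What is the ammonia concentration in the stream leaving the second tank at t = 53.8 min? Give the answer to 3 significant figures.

Each tank obeys Vᵢ dCᵢ/dt = Q(Cᵢ₋₁ − Cᵢ), so τᵢ = Vᵢ/Q.
τ₁ = 411/19.2 = 21.406 min; τ₂ = 264/19.2 = 13.750 min.
Tank 1: C₁ = C_in(1 − e^(−t/τ₁)). Tank 2 (τ₁ ≠ τ₂): C₂ = C_in[1 − (τ₁ e^(−t/τ₁) − τ₂ e^(−t/τ₂))/(τ₁ − τ₂)].
At t = 53.8: e^(−t/τ₁) = 0.081002, e^(−t/τ₂) = 0.019986.
C₂ = 3.67·[1 − (21.406·0.081002 − 13.750·0.019986)/(7.6562)] = 3.67·0.80942 = 2.9706 mg/L.

2.97 mg/L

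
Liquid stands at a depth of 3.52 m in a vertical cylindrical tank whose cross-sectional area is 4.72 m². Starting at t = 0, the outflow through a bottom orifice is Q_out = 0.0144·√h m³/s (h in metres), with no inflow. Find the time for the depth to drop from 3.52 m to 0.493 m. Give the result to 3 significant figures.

A dh/dt = −Q_out = −0.0144 √h.
This is separable: 2 d(√h)/dt = −0.0144/A, so √h = √h₀ − (0.0144/(2A)) t.
t = 2A(√h₀ − √h)/0.0144 = 2·4.72·(√3.52 − √0.493)/0.0144
  = 9.4400 × (1.8762 − 0.70214) / 0.0144 = 769.64 s.

770 s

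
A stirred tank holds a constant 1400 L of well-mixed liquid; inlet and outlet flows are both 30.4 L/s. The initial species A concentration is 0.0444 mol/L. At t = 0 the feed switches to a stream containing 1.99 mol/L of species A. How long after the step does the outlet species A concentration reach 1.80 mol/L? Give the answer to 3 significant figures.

107 s

Accumulation = in − out for the solute gives V dC/dt = Q(C_in − C), so τ = V/Q = 46.053 s.
C(t) = C_in + (C₀ − C_in) e^(−t/τ). Set C = 1.80 and solve for t:
e^(−t/τ) = (C − C_in)/(C₀ − C_in) = (1.80 − 1.99)/(0.0444 − 1.99) = 0.097656
t = −τ ln(…) = 46.053 × 2.3263 = 107.13 s.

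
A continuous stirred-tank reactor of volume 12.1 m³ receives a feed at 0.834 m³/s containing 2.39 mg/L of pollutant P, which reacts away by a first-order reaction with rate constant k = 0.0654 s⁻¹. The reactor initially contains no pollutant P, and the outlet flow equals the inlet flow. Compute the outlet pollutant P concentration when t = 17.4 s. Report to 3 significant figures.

Accumulation = in − out − consumed: V dC/dt = Q C_in − Q C − k V C.
dC/dt = (Q/V) C_in − (Q/V + k) C; effective rate a = Q/V + k = 0.068926 + 0.0654 = 0.13433 s⁻¹.
C_ss = Q C_in/(Q + kV) = 1.2264 mg/L; C(t) = C_ss + (C₀ − C_ss) e^(−a t).
C(17.4) = 1.2264 + (-1.2264)·e^(−0.13433·17.4) = 1.2264 + (-1.2264)·0.096591 = 1.1079 mg/L.

1.11 mg/L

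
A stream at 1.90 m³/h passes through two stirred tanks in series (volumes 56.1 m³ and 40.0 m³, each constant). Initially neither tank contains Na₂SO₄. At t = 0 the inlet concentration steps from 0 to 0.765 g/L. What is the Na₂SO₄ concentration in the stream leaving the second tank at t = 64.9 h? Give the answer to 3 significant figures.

0.556 g/L

Species balance on tank i: dCᵢ/dt = (Cᵢ₋₁ − Cᵢ)/τᵢ with τᵢ = Vᵢ/Q.
τ₁ = 56.1/1.90 = 29.526 h; τ₂ = 40.0/1.90 = 21.053 h.
Tank 1: C₁ = C_in(1 − e^(−t/τ₁)). Tank 2 (τ₁ ≠ τ₂): C₂ = C_in[1 − (τ₁ e^(−t/τ₁) − τ₂ e^(−t/τ₂))/(τ₁ − τ₂)].
At t = 64.9: e^(−t/τ₁) = 0.11102, e^(−t/τ₂) = 0.045833.
C₂ = 0.765·[1 − (29.526·0.11102 − 21.053·0.045833)/(8.4737)] = 0.765·0.72702 = 0.55617 g/L.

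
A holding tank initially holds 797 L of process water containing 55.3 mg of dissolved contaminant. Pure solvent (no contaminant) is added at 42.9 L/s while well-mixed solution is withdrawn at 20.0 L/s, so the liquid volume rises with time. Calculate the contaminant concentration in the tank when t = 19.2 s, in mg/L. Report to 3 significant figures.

Total volume: dV/dt = Q_in − Q_out = 22.900 L/s, so V(t) = 797 + 22.900 t and V(19.2) = 1236.7 L.
No contaminant enters, so dm/dt = −Q_out · (m/V).
Separate: dm/m = −Q_out dt/V(t) ⇒ ln(m/m₀) = −(Q_out/(Q_in−Q_out)) ln(V/V₀).
m = m₀ (V₀/V)^(Q_out/(Q_in−Q_out)) = 55.3 × (797/1236.7)^(0.87336) = 37.678 mg.
C = m/V = 37.678/1236.7 = 0.030467 mg/L.

0.0305 mg/L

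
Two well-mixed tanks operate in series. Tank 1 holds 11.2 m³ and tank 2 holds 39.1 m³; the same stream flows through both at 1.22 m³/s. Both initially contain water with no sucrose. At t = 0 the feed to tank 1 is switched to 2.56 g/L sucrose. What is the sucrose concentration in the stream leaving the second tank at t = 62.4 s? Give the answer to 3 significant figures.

Each tank obeys Vᵢ dCᵢ/dt = Q(Cᵢ₋₁ − Cᵢ), so τᵢ = Vᵢ/Q.
τ₁ = 11.2/1.22 = 9.1803 s; τ₂ = 39.1/1.22 = 32.049 s.
Solving the cascade with C₁(0)=C₂(0)=0 gives C₂(t) = C_in[1 − (τ₁ e^(−t/τ₁) − τ₂ e^(−t/τ₂))/(τ₁ − τ₂)].
At t = 62.4: e^(−t/τ₁) = 0.0011170, e^(−t/τ₂) = 0.14270.
C₂ = 2.56·[1 − (9.1803·0.0011170 − 32.049·0.14270)/(-22.869)] = 2.56·0.80046 = 2.0492 g/L.

2.05 g/L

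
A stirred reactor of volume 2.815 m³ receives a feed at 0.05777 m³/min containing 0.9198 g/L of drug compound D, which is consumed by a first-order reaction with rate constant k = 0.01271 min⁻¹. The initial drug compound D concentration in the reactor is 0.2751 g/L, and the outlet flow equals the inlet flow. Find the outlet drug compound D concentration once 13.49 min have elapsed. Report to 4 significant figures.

0.3809 g/L

Species balance: V dC/dt = Q C_in − Q C − k V C.
dC/dt = (Q/V) C_in − (Q/V + k) C; effective rate a = Q/V + k = 0.0205222 + 0.01271 = 0.0332322 min⁻¹.
C_ss = Q C_in/(Q + kV) = 0.568013 g/L; C(t) = C_ss + (C₀ − C_ss) e^(−a t).
C(13.49) = 0.568013 + (-0.292913)·e^(−0.0332322·13.49) = 0.568013 + (-0.292913)·0.638712 = 0.380926 g/L.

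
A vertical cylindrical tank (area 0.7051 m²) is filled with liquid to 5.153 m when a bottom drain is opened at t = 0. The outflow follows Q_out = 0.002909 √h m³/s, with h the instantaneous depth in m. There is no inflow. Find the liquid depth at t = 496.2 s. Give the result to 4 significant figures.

With no inflow, A dh/dt = −0.002909 √h.
This is separable: 2 d(√h)/dt = −0.002909/A, so √h = √h₀ − (0.002909/(2A)) t.
√h = √5.153 − 0.002909·496.2/(2·0.7051) = 2.27002 − 1.02358 = 1.24645.
h = 1.24645² = 1.55363 m.

1.554 m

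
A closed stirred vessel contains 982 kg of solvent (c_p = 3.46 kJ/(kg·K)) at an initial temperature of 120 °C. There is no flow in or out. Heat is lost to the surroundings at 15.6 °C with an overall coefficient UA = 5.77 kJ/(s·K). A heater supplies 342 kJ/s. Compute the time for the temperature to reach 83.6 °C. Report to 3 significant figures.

967 s

Unsteady energy balance on the tank contents: M c_p dT/dt = −UA(T − T_amb) + Q̇.
τ = M c_p/UA = 588.86 s; T_ss = T_amb + Q̇/UA = 15.6 + 342/5.77 = 74.872 °C.
T(t) = T_ss + (T₀ − T_ss)e^(−t/τ); set T = 83.6:
t = −τ ln[(T − T_ss)/(T₀ − T_ss)] = −588.86 · ln(0.19340) = 967.48 s.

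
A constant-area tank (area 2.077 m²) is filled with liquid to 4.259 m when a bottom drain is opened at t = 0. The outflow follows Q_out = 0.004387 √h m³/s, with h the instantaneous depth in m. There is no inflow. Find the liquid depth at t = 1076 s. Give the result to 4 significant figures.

0.8600 m

With no inflow, A dh/dt = −0.004387 √h.
∫ h^(−1/2) dh = −(0.004387/A) ∫ dt, giving 2√h = 2√h₀ − (0.004387/A) t.
√h = √4.259 − 0.004387·1076/(2·2.077) = 2.06373 − 1.13635 = 0.927381.
h = 0.927381² = 0.860036 m.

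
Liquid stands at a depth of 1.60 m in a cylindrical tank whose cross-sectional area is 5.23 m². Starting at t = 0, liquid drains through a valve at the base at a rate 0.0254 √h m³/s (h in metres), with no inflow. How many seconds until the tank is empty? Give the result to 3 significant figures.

Accumulation of liquid (constant cross-section A): A dh/dt = −0.0254 √h.
∫ h^(−1/2) dh = −(0.0254/A) ∫ dt, giving 2√h = 2√h₀ − (0.0254/A) t.
Set h = 0: 2√h₀ = (0.0254/A) t_empty ⇒ t_empty = 2A√h₀/0.0254.
t_empty = 2·5.23·√1.60/0.0254 = 10.460·1.2649/0.0254 = 520.90 s.

521 s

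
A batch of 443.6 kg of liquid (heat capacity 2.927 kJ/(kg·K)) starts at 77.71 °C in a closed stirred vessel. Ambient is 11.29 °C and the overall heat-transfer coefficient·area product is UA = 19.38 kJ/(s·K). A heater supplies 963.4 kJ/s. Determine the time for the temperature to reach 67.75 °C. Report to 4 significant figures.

Lumped-capacitance energy balance: M c_p dT/dt = UA(T_amb − T) + Q̇.
τ = M c_p/UA = 66.9978 s; T_ss = T_amb + Q̇/UA = 11.29 + 963.4/19.38 = 61.0010 °C.
T(t) = T_ss + (T₀ − T_ss)e^(−t/τ); set T = 67.75:
t = −τ ln[(T − T_ss)/(T₀ − T_ss)] = −66.9978 · ln(0.403913) = 60.7373 s.

60.74 s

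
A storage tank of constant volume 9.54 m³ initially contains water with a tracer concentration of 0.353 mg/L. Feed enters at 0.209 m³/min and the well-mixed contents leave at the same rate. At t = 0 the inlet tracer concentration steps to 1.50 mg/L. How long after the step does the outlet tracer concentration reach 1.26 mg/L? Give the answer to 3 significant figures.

71.4 min

Species balance: V dC/dt = Q(C_in − C) ⇒ τ = V/Q = 45.646 min.
C(t) = C_in + (C₀ − C_in) e^(−t/τ). Set C = 1.26 and solve for t:
e^(−t/τ) = (C − C_in)/(C₀ − C_in) = (1.26 − 1.50)/(0.353 − 1.50) = 0.20924
t = −τ ln(…) = 45.646 × 1.5643 = 71.402 min.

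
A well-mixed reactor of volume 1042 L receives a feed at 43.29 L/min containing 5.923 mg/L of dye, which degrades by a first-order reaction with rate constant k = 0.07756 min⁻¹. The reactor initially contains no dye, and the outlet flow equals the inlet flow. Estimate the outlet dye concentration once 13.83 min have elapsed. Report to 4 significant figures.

1.668 mg/L

Species balance: V dC/dt = Q C_in − Q C − k V C.
dC/dt = (Q/V) C_in − (Q/V + k) C; effective rate a = Q/V + k = 0.0415451 + 0.07756 = 0.119105 min⁻¹.
C_ss = Q C_in/(Q + kV) = 2.06600 mg/L; C(t) = C_ss + (C₀ − C_ss) e^(−a t).
C(13.83) = 2.06600 + (-2.06600)·e^(−0.119105·13.83) = 2.06600 + (-2.06600)·0.192584 = 1.66813 mg/L.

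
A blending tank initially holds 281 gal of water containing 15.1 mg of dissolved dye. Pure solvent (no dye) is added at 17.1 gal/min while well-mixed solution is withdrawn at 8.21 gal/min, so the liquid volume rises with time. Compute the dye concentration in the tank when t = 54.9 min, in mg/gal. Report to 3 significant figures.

Let m(t) be the amount of dye. Volume: V(t) = V₀ + (Q_in − Q_out) t = 281 + 8.8900 t; V(54.9) = 769.06 gal.
Solute balance: dm/dt = 0 − Q_out C = −Q_out m/V(t).
dm/m = −Q_out dt/(V₀ + 8.8900 t); integrating gives ln(m/m₀) = −(Q_out/(Q_in−Q_out)) ln(V/V₀).
m = m₀ (V₀/V)^(Q_out/(Q_in−Q_out)) = 15.1 × (281/769.06)^(0.92351) = 5.9589 mg.
C = m/V = 5.9589/769.06 = 0.0077483 mg/gal.

0.00775 mg/gal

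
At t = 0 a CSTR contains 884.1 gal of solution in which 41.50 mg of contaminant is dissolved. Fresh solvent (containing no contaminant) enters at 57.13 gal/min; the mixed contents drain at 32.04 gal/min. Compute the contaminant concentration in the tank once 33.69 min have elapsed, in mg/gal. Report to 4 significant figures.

Let m(t) be the amount of contaminant. Volume: V(t) = V₀ + (Q_in − Q_out) t = 884.1 + 25.0900 t; V(33.69) = 1729.38 gal.
No contaminant enters, so dm/dt = −Q_out · (m/V).
Separate: dm/m = −Q_out dt/V(t) ⇒ ln(m/m₀) = −(Q_out/(Q_in−Q_out)) ln(V/V₀).
m = m₀ (V₀/V)^(Q_out/(Q_in−Q_out)) = 41.50 × (884.1/1729.38)^(1.27700) = 17.6174 mg.
C = m/V = 17.6174/1729.38 = 0.0101871 mg/gal.

0.01019 mg/gal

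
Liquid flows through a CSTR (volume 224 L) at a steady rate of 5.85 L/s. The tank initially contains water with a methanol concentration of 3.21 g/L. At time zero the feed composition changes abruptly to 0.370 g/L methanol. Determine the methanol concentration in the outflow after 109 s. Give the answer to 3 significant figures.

Species balance on the tank: V dC/dt = Q(C_in − C).
So dC/dt = (C_in − C)/τ with τ = V/Q = 224/5.85 = 38.291 s.
Solution: C(t) = C_in + (C₀ − C_in) e^(−t/τ).
C(109) = 0.370 + (3.21 − 0.370)·e^(−109/38.291) = 0.370 + (2.8400)·0.058038 = 0.53483 g/L.

0.535 g/L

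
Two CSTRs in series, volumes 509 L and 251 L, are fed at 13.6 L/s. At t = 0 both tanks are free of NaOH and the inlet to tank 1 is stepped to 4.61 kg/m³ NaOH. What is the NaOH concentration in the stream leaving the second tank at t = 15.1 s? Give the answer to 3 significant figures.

Time constants: τᵢ = Vᵢ/Q for each well-mixed tank.
τ₁ = 509/13.6 = 37.426 s; τ₂ = 251/13.6 = 18.456 s.
Tank 1: C₁ = C_in(1 − e^(−t/τ₁)). Tank 2 (τ₁ ≠ τ₂): C₂ = C_in[1 − (τ₁ e^(−t/τ₁) − τ₂ e^(−t/τ₂))/(τ₁ − τ₂)].
At t = 15.1: e^(−t/τ₁) = 0.66801, e^(−t/τ₂) = 0.44124.
C₂ = 4.61·[1 − (37.426·0.66801 − 18.456·0.44124)/(18.971)] = 4.61·0.11138 = 0.51346 kg/m³.

0.513 kg/m³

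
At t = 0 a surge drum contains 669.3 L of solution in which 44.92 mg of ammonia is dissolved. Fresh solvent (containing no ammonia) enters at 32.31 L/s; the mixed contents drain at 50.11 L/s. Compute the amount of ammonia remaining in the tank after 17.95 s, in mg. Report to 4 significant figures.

7.229 mg

Total volume: dV/dt = Q_in − Q_out = -17.8000 L/s, so V(t) = 669.3 − 17.8000 t and V(17.95) = 349.790 L.
Solute balance: dm/dt = 0 − Q_out C = −Q_out m/V(t).
Separate: dm/m = −Q_out dt/V(t) ⇒ ln(m/m₀) = −(Q_out/(Q_in−Q_out)) ln(V/V₀).
m = m₀ (V₀/V)^(Q_out/(Q_in−Q_out)) = 44.92 × (669.3/349.790)^(-2.81517) = 7.22915 mg.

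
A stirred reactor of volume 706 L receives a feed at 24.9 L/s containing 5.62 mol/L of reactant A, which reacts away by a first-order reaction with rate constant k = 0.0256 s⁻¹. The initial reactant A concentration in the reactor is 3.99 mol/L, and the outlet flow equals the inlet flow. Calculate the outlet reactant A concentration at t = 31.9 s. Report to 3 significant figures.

Species balance: V dC/dt = Q C_in − Q C − k V C.
dC/dt = (Q/V) C_in − (Q/V + k) C; effective rate a = Q/V + k = 0.035269 + 0.0256 = 0.060869 s⁻¹.
C_ss = Q C_in/(Q + kV) = 3.2564 mol/L; C(t) = C_ss + (C₀ − C_ss) e^(−a t).
C(31.9) = 3.2564 + (0.73363)·e^(−0.060869·31.9) = 3.2564 + (0.73363)·0.14346 = 3.3616 mol/L.

3.36 mol/L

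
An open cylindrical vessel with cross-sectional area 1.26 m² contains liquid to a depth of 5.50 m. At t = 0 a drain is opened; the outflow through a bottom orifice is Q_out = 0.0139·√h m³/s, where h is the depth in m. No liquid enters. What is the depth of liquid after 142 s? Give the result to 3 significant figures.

Accumulation of liquid (constant cross-section A): A dh/dt = −0.0139 √h.
Separate and integrate: 2(√h − √h₀) = −(0.0139/A) t.
√h = √5.50 − 0.0139·142/(2·1.26) = 2.3452 − 0.78325 = 1.5620.
h = 1.5620² = 2.4397 m.

2.44 m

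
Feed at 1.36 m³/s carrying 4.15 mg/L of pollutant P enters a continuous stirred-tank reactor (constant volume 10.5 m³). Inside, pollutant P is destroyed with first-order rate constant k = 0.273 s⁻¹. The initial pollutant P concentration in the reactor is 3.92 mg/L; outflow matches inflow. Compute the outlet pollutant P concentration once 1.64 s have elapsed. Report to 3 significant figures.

Species balance: V dC/dt = Q C_in − Q C − k V C.
dC/dt = (Q/V) C_in − (Q/V + k) C; effective rate a = Q/V + k = 0.12952 + 0.273 = 0.40252 s⁻¹.
C_ss = Q C_in/(Q + kV) = 1.3354 mg/L; C(t) = C_ss + (C₀ − C_ss) e^(−a t).
C(1.64) = 1.3354 + (2.5846)·e^(−0.40252·1.64) = 1.3354 + (2.5846)·0.51678 = 2.6711 mg/L.

2.67 mg/L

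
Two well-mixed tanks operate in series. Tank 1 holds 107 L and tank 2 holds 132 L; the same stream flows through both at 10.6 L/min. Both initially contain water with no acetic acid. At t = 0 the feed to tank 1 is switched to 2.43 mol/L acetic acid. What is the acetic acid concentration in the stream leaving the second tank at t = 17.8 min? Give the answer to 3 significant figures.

Each tank obeys Vᵢ dCᵢ/dt = Q(Cᵢ₋₁ − Cᵢ), so τᵢ = Vᵢ/Q.
τ₁ = 107/10.6 = 10.094 min; τ₂ = 132/10.6 = 12.453 min.
Tank 1: C₁ = C_in(1 − e^(−t/τ₁)). Tank 2 (τ₁ ≠ τ₂): C₂ = C_in[1 − (τ₁ e^(−t/τ₁) − τ₂ e^(−t/τ₂))/(τ₁ − τ₂)].
At t = 17.8: e^(−t/τ₁) = 0.17147, e^(−t/τ₂) = 0.23945.
C₂ = 2.43·[1 − (10.094·0.17147 − 12.453·0.23945)/(-2.3585)] = 2.43·0.46956 = 1.1410 mol/L.

1.14 mol/L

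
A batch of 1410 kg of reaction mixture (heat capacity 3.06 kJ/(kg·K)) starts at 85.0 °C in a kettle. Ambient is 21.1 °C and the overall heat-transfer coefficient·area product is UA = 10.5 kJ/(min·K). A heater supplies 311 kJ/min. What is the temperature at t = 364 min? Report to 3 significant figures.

Lumped-capacitance energy balance: M c_p dT/dt = UA(T_amb − T) + Q̇.
dT/dt = (T_ss − T)/τ with T_ss = T_amb + Q̇/UA = 21.1 + 311/10.5 = 50.719 °C, τ = M c_p/UA = 1410·3.06/10.5 = 410.91 min.
Solution: T(t) = T_ss + (T₀ − T_ss) e^(−t/τ).
T(364) = 50.719 + (34.281)·0.41237 = 64.856 °C.

64.9 °C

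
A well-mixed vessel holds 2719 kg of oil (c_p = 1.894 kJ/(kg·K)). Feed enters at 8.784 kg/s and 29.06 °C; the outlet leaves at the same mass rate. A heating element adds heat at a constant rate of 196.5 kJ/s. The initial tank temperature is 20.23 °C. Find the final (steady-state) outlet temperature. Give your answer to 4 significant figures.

M c_p dT/dt = ṁ c_p (T_in − T) + Q̇.
At steady state dT/dt = 0 ⇒ T_ss = T_in + Q̇/(ṁ c_p) = 29.06 + 196.5/(8.784·1.894) = 40.8711 °C.

40.87 °C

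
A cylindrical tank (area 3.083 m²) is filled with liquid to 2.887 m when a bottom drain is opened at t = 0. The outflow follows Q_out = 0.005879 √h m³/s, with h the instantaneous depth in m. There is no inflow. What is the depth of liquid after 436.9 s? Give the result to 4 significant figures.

Unsteady balance on liquid volume: A dh/dt = −0.005879 √h.
∫ h^(−1/2) dh = −(0.005879/A) ∫ dt, giving 2√h = 2√h₀ − (0.005879/A) t.
√h = √2.887 − 0.005879·436.9/(2·3.083) = 1.69912 − 0.416564 = 1.28255.
h = 1.28255² = 1.64494 m.

1.645 m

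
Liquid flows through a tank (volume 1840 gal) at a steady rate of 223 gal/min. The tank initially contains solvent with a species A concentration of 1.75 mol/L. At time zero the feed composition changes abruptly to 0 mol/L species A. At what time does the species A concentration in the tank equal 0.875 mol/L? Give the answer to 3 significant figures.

Transient balance on the dissolved component: V dC/dt = Q(C_in − C), so τ = V/Q = 8.2511 min.
C(t) = C_in + (C₀ − C_in) e^(−t/τ). Set C = 0.875 and solve for t:
e^(−t/τ) = (C − C_in)/(C₀ − C_in) = (0.875 − 0)/(1.75 − 0) = 0.50000
t = −τ ln(…) = 8.2511 × 0.69315 = 5.7192 min.

5.72 min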